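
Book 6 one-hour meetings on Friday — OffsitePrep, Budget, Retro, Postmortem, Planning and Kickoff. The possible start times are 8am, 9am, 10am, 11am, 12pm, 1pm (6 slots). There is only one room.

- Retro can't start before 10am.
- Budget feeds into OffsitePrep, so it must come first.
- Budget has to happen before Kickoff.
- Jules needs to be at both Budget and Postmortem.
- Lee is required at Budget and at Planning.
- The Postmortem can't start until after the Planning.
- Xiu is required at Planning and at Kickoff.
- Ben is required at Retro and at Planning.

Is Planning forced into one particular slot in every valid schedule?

Planning can be 8am (e.g. Retro in 10am, Budget in 9am, OffsitePrep in 11am, Planning in 8am, Kickoff in 1pm, Postmortem in 12pm) or 9am (e.g. Retro=10am, Budget=8am, Planning=9am, OffsitePrep=11am, Postmortem=12pm, Kickoff=1pm).

No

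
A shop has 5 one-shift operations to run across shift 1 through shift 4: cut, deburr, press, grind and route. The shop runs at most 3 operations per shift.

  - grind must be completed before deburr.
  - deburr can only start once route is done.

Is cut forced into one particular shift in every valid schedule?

cut can be shift 1 (e.g. grind in shift 1, cut in shift 1, route in shift 1, press in shift 2, deburr in shift 2) or shift 2 (e.g. cut in shift 2; deburr in shift 2; route in shift 1; press in shift 1; grind in shift 1).

No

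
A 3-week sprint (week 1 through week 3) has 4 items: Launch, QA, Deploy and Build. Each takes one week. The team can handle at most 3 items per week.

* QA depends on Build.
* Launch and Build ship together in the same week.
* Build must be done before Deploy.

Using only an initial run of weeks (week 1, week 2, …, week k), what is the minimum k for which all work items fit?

2 weeks

The precedence chain requires at least 2 distinct weeks.
With at most 3 per week and 4 work items, at least 2 weeks are needed.
2 works (last occupied week: week 2): for example Launch -> week 1; Deploy -> week 2; Build -> week 1; QA -> week 2.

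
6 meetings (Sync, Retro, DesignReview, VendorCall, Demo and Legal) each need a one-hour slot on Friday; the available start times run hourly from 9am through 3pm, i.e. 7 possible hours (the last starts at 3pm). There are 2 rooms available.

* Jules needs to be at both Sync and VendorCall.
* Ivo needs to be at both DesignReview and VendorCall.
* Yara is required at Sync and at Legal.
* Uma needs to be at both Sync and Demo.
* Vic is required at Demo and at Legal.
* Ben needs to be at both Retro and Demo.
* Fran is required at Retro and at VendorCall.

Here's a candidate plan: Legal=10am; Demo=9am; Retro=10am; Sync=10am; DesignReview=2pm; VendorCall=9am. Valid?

Jules needs to be at both Sync and VendorCall — holds.
Ivo needs to be at both DesignReview and VendorCall — holds.
Vic is required at Demo and at Legal — holds.
Fran is required at Retro and at VendorCall — holds.
Yara is required at Sync and at Legal — violated.
Ben needs to be at both Retro and Demo — holds.
Uma needs to be at both Sync and Demo — holds.
There are 2 rooms available — violated.

Invalid. Yara is required at Sync and at Legal.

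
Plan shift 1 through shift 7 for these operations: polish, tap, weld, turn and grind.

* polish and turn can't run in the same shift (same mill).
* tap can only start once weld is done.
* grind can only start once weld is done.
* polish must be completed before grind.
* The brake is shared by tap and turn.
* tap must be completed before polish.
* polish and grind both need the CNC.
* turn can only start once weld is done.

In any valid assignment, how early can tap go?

Precedence pushes tap to at least shift 2; downstream work caps tap at shift 5.
tap at shift 2 is achievable: tap in shift 2; grind in shift 4; turn in shift 4; weld in shift 1; polish in shift 3.

shift 2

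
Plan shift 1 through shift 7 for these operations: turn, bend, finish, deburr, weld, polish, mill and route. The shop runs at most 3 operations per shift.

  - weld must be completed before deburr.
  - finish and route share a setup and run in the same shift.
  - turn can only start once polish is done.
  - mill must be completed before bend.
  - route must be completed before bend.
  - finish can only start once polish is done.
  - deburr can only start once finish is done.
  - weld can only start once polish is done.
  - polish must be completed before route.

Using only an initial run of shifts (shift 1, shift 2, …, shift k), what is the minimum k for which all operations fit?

3

The precedence chain requires at least 3 distinct shifts.
With at most 3 per shift and 8 operations, at least 3 shifts are needed.
3 works (last occupied shift: shift 3): for example route in shift 2, finish in shift 2, mill in shift 1, bend in shift 3, weld in shift 2, turn in shift 3, polish in shift 1, deburr in shift 3.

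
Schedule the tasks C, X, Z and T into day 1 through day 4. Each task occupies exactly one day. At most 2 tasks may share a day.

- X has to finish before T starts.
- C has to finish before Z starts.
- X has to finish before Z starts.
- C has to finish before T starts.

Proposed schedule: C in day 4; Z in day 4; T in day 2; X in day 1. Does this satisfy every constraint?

Invalid. C has to finish before T starts.

C has to finish before T starts — violated.
X has to finish before T starts — holds.
X has to finish before Z starts — holds.
C has to finish before Z starts — violated.
At most 2 tasks may share a day — holds.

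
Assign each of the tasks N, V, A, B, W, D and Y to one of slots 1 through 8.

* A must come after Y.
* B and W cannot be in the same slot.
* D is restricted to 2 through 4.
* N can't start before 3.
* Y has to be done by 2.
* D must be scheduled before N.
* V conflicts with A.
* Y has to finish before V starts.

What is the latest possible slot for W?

W at 8 is achievable: B=1; Y=1; D=2; A=3; W=8; N=3; V=2.

8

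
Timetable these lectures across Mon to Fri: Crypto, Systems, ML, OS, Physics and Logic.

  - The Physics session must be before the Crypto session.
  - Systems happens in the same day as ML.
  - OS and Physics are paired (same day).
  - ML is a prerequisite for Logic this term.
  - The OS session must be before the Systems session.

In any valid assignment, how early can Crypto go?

Tue

Precedence pushes Crypto to at least Tue.
Crypto at Tue is achievable: ML=Tue; Logic=Wed; Physics=Mon; Systems=Tue; Crypto=Tue; OS=Mon.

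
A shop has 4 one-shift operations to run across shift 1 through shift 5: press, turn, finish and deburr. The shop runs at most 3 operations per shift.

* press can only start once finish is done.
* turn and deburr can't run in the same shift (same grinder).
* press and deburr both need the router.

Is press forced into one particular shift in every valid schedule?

No

press can be shift 2 (e.g. finish in shift 1, press in shift 2, turn in shift 1, deburr in shift 3) or shift 3 (e.g. deburr in shift 2, finish in shift 1, turn in shift 1, press in shift 3).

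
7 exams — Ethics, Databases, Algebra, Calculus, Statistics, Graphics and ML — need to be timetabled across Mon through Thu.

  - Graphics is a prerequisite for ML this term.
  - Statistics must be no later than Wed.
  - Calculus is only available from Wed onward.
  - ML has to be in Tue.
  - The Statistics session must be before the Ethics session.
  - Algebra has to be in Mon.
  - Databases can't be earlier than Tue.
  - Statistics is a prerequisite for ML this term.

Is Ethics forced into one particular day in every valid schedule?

Ethics can be Tue (e.g. Graphics in Mon; Algebra in Mon; Statistics in Mon; ML in Tue; Databases in Tue; Ethics in Tue; Calculus in Wed) or Wed (e.g. Statistics -> Mon; Ethics -> Wed; Graphics -> Mon; Algebra -> Mon; ML -> Tue; Calculus -> Wed; Databases -> Tue).

No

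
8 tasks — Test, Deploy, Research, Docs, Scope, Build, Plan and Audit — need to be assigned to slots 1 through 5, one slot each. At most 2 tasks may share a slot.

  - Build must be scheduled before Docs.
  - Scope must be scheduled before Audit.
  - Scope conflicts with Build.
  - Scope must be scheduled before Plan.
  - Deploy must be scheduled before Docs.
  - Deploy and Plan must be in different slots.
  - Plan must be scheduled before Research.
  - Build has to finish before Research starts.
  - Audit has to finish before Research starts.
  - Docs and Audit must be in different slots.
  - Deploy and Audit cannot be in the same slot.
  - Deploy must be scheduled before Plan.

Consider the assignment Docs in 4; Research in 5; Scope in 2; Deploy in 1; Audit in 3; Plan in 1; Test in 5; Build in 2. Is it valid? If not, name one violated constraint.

Scope must be scheduled before Audit — holds.
Docs and Audit must be in different slots — holds.
Scope conflicts with Build — violated.
Build must be scheduled before Docs — holds.
Deploy and Audit cannot be in the same slot — holds.
Deploy must be scheduled before Docs — holds.
Scope must be scheduled before Plan — violated.
Build has to finish before Research starts — holds.
Audit has to finish before Research starts — holds.
Deploy must be scheduled before Plan — violated.
Deploy and Plan must be in different slots — violated.
Plan must be scheduled before Research — holds.
At most 2 tasks may share a slot — holds.

No — it violates: Scope must be scheduled before Plan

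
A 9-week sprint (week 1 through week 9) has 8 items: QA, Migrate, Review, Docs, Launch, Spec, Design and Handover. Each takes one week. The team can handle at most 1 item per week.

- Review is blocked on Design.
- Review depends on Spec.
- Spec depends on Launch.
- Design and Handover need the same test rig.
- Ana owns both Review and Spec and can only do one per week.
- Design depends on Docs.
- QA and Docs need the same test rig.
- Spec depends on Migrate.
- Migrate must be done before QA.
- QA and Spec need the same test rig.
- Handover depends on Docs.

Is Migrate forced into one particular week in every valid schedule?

Migrate can be week 1 (e.g. Spec=week 3, Review=week 6, Handover=week 8, QA=week 7, Migrate=week 1, Launch=week 2, Design=week 5, Docs=week 4) or week 2 (e.g. Spec=week 3, Design=week 5, Handover=week 8, Review=week 6, QA=week 7, Migrate=week 2, Launch=week 1, Docs=week 4).

No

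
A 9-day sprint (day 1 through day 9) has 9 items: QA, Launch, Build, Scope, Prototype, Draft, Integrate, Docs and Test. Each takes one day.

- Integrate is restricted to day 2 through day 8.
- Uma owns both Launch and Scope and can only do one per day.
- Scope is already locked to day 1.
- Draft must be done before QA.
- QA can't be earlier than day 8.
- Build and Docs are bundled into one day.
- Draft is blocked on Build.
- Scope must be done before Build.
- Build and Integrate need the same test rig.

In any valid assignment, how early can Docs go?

day 2

Docs must be in the same day as Build, which can't be before day 2, so Docs is at least day 2; Docs must be in the same day as Build, which can't be after day 7, so Docs is at most day 7.
Docs at day 2 is achievable: Docs in day 2; Build in day 2; Launch in day 2; QA in day 8; Prototype in day 1; Integrate in day 3; Scope in day 1; Draft in day 3; Test in day 1.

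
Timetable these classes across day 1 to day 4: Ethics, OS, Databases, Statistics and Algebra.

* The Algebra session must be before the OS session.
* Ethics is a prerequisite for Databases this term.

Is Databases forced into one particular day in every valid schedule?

No

Databases can be day 2 (e.g. Statistics=day 1; OS=day 2; Algebra=day 1; Databases=day 2; Ethics=day 1) or day 3 (e.g. Algebra -> day 1, Statistics -> day 1, Ethics -> day 1, OS -> day 2, Databases -> day 3).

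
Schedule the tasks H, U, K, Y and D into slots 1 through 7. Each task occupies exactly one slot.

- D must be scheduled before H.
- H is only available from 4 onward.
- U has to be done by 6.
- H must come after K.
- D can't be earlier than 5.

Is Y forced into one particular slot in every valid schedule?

No

Y can be 1 (e.g. D=5, U=1, H=6, Y=1, K=1) or 2 (e.g. D in 5; U in 1; K in 1; H in 6; Y in 2).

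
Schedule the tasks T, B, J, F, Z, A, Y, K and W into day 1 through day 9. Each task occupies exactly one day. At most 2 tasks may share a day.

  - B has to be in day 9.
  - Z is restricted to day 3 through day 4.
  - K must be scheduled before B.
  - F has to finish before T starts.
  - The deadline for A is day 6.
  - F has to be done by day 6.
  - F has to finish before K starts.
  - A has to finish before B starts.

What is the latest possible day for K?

day 8

Precedence pushes K to at least day 2; downstream work caps K at day 8.
K at day 8 is achievable: B=day 9, K=day 8, F=day 1, Y=day 3, Z=day 3, W=day 4, T=day 2, A=day 1, J=day 2.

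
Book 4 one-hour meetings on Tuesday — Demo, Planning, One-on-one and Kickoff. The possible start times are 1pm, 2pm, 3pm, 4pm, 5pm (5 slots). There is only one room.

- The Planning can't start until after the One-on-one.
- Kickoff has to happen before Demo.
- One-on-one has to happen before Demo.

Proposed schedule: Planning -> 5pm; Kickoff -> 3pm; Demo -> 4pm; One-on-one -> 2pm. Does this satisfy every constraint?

Yes

There is only one room — holds.
Kickoff has to happen before Demo — holds.
The Planning can't start until after the One-on-one — holds.
One-on-one has to happen before Demo — holds.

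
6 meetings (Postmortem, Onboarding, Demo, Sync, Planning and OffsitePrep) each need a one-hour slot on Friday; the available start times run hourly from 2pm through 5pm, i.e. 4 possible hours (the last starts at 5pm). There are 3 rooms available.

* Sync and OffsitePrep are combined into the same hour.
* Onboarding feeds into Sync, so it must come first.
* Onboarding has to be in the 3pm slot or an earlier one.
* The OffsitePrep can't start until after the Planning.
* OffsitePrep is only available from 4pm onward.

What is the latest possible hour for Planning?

4pm

Downstream work caps Planning at 4pm.
Planning at 4pm is achievable: OffsitePrep=5pm, Planning=4pm, Sync=5pm, Demo=2pm, Postmortem=2pm, Onboarding=2pm.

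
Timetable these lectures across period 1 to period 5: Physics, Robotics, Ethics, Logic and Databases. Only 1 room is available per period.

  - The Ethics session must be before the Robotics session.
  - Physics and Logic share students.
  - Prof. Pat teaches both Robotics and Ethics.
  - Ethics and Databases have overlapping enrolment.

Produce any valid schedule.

Physics -> period 3, Logic -> period 4, Databases -> period 5, Ethics -> period 1, Robotics -> period 2

Checking: Ethics(period 1) before Robotics(period 2); Robotics(period 2) != Ethics(period 1); Ethics(period 1) != Databases(period 5); Physics(period 3) != Logic(period 4); max 1 per period (cap 1).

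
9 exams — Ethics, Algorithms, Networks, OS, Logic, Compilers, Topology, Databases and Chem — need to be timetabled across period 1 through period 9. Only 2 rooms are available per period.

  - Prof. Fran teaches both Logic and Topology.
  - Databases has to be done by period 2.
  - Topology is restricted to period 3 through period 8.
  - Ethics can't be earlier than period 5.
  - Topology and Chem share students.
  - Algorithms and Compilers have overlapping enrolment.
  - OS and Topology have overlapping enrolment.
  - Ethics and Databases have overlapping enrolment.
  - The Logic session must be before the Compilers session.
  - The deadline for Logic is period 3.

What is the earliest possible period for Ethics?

period 5

Ethics is available from period 5.
Ethics at period 5 is achievable: Chem in period 4; Ethics in period 5; Logic in period 1; Algorithms in period 3; Compilers in period 2; Databases in period 1; OS in period 4; Topology in period 3; Networks in period 2.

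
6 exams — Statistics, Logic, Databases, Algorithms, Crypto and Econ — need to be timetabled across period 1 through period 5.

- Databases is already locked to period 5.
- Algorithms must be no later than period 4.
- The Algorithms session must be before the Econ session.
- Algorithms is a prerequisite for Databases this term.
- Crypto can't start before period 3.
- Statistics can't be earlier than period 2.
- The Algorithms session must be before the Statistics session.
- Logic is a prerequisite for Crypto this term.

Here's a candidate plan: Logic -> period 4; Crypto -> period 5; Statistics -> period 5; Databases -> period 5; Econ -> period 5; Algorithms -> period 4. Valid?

Logic is a prerequisite for Crypto this term — holds.
Databases is already locked to period 5 — holds.
Statistics can't be earlier than period 2 — holds.
The Algorithms session must be before the Statistics session — holds.
Crypto can't start before period 3 — holds.
The Algorithms session must be before the Econ session — holds.
Algorithms must be no later than period 4 — holds.
Algorithms is a prerequisite for Databases this term — holds.

Yes, all constraints hold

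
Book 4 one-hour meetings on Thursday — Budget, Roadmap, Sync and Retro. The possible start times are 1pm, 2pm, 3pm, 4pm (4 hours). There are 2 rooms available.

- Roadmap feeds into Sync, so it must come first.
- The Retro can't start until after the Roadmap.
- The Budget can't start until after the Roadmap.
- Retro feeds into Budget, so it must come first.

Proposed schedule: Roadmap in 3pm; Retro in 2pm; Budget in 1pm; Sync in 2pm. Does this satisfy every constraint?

Retro feeds into Budget, so it must come first — violated.
There are 2 rooms available — holds.
The Budget can't start until after the Roadmap — violated.
The Retro can't start until after the Roadmap — violated.
Roadmap feeds into Sync, so it must come first — violated.

No — it violates: The Budget can't start until after the Roadmap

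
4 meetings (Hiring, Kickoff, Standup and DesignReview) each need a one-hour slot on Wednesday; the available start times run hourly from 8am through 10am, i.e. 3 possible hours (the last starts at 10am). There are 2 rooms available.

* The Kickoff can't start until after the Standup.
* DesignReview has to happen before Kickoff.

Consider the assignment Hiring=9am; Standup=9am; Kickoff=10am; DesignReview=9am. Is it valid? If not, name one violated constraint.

The Kickoff can't start until after the Standup — holds.
There are 2 rooms available — violated.
DesignReview has to happen before Kickoff — holds.

No. There are 2 rooms available is not satisfied.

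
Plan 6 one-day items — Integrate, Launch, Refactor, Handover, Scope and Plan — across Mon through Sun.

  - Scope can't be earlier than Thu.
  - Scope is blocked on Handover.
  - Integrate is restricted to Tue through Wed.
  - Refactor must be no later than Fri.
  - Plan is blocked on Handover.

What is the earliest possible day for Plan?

Precedence pushes Plan to at least Tue.
Plan at Tue is achievable: Handover -> Mon, Integrate -> Tue, Launch -> Mon, Refactor -> Mon, Plan -> Tue, Scope -> Thu.

Tue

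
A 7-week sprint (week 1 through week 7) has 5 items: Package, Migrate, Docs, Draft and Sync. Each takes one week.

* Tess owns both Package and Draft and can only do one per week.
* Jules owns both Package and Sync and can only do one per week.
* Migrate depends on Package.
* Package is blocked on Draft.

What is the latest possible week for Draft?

week 5

Downstream work caps Draft at week 5.
Draft at week 5 is achievable: Draft in week 5; Migrate in week 7; Docs in week 1; Package in week 6; Sync in week 1.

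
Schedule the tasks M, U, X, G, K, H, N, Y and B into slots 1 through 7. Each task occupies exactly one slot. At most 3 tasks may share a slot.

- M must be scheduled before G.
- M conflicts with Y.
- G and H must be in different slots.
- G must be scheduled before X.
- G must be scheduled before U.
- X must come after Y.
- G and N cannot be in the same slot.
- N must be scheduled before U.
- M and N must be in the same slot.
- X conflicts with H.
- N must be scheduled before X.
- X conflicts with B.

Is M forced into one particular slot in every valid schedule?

No

M can be 1 (e.g. N in 1, X in 3, K in 1, M in 1, U in 3, H in 4, B in 2, Y in 2, G in 2) or 2 (e.g. M in 2; U in 4; G in 3; X in 4; K in 1; B in 2; Y in 1; N in 2; H in 1).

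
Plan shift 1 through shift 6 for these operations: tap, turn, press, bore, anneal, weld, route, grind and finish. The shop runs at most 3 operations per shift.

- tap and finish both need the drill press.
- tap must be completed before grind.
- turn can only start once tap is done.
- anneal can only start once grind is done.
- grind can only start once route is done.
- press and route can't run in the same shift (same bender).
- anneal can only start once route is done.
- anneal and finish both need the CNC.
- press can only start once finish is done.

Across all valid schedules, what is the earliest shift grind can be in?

Precedence pushes grind to at least shift 2; downstream work caps grind at shift 5.
grind at shift 2 is achievable: finish -> shift 2; grind -> shift 2; anneal -> shift 3; turn -> shift 2; press -> shift 3; tap -> shift 1; route -> shift 1; bore -> shift 1; weld -> shift 3.

shift 2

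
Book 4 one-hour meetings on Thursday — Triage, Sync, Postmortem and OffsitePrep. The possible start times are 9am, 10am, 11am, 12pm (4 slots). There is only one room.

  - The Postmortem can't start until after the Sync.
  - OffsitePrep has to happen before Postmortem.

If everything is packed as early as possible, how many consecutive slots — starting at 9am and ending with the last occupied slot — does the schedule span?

The precedence chain requires at least 2 distinct slots.
With at most 1 per slot and 4 meetings, at least 4 slots are needed.
4 works (last occupied slot: 12pm): for example Sync -> 9am, OffsitePrep -> 10am, Triage -> 12pm, Postmortem -> 11am.

4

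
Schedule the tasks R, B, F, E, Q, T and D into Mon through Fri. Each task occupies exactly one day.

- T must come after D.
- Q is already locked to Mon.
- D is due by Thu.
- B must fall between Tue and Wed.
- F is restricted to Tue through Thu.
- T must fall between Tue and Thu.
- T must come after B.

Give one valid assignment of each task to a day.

F in Tue; Q in Mon; R in Mon; D in Mon; T in Wed; B in Tue; E in Mon

Checking: D(Mon) before T(Wed); B(Tue) before T(Wed); Q=Mon in [Mon,Mon]; T=Wed in [Tue,Thu]; B=Tue in [Tue,Wed]; D=Mon in [Mon,Thu]; F=Tue in [Tue,Thu].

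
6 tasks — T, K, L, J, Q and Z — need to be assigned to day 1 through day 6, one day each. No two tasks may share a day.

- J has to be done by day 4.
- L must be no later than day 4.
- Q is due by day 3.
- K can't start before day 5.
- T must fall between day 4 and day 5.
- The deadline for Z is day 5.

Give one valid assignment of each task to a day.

L=day 2, Z=day 5, Q=day 1, J=day 3, K=day 6, T=day 4

Checking: Z=day 5 in [day 1,day 5]; Q=day 1 in [day 1,day 3]; K=day 6 in [day 5,day 6]; L=day 2 in [day 1,day 4]; T=day 4 in [day 4,day 5]; J=day 3 in [day 1,day 4]; max 1 per day (cap 1).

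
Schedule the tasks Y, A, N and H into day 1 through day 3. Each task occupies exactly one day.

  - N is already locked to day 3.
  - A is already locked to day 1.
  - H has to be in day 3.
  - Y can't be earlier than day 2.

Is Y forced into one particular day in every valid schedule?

Y can be day 2 (e.g. N -> day 3, Y -> day 2, H -> day 3, A -> day 1) or day 3 (e.g. H=day 3; A=day 1; Y=day 3; N=day 3).

No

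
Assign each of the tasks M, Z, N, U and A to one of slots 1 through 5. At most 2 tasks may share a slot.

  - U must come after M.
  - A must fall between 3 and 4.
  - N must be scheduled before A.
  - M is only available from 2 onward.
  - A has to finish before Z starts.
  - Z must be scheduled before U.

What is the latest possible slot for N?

2

Downstream work caps N at 2.
N at 2 is achievable: Z -> 4, M -> 2, N -> 2, U -> 5, A -> 3.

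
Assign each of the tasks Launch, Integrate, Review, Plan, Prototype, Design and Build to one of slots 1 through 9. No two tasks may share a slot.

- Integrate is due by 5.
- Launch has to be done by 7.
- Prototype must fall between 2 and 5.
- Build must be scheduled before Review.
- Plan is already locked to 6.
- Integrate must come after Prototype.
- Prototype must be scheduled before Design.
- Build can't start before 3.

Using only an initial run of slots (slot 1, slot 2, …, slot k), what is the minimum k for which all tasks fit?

The precedence chain requires at least 2 distinct slots.
With at most 1 per slot and 7 tasks, at least 7 slots are needed.
Plan can't be placed before 6, so the schedule must run through at least slot 6.
7 works (last occupied slot: 7): for example Design=7, Review=5, Build=4, Plan=6, Integrate=3, Prototype=2, Launch=1.

7 slots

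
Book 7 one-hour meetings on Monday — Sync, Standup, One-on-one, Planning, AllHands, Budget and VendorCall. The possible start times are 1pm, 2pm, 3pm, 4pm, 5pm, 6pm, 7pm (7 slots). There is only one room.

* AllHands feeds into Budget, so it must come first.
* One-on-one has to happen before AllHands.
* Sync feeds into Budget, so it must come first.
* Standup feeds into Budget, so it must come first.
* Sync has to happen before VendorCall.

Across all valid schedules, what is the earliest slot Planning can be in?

1pm

Planning at 1pm is achievable: Planning -> 1pm; AllHands -> 4pm; Sync -> 2pm; Budget -> 6pm; VendorCall -> 7pm; Standup -> 5pm; One-on-one -> 3pm.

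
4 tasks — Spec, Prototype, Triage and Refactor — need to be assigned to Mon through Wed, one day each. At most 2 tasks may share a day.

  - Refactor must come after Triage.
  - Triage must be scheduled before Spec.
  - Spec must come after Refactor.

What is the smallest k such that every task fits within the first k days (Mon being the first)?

3

The precedence chain requires at least 3 distinct days.
With at most 2 per day and 4 tasks, at least 2 days are needed.
3 works (last occupied day: Wed): for example Triage=Mon, Spec=Wed, Refactor=Tue, Prototype=Mon.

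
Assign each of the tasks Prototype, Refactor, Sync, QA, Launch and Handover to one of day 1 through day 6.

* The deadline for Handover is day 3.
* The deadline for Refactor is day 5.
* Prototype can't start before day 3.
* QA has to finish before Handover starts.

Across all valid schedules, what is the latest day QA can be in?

Downstream work caps QA at day 2.
QA at day 2 is achievable: Handover in day 3; Refactor in day 1; Prototype in day 3; Sync in day 1; Launch in day 1; QA in day 2.

day 2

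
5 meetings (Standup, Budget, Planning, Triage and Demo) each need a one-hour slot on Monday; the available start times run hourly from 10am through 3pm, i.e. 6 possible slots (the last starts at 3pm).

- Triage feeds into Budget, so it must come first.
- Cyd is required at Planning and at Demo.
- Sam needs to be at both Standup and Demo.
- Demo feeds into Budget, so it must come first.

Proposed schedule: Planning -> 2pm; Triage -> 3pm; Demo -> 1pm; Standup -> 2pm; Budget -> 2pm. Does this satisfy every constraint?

No — it violates: Triage feeds into Budget, so it must come first

Sam needs to be at both Standup and Demo — holds.
Triage feeds into Budget, so it must come first — violated.
Demo feeds into Budget, so it must come first — holds.
Cyd is required at Planning and at Demo — holds.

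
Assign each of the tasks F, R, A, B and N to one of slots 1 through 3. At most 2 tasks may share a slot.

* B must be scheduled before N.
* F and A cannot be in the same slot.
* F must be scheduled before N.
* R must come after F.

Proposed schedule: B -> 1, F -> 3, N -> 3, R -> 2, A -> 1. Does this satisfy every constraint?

No — it violates: R must come after F

R must come after F — violated.
F must be scheduled before N — violated.
At most 2 tasks may share a slot — holds.
B must be scheduled before N — holds.
F and A cannot be in the same slot — holds.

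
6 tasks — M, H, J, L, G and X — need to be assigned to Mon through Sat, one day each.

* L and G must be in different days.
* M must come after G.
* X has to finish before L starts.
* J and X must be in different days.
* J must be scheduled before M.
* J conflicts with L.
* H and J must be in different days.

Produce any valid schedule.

G in Mon, M in Tue, L in Wed, J in Mon, H in Tue, X in Tue

Checking: G(Mon) before M(Tue); J(Mon) before M(Tue); X(Tue) before L(Wed); L(Wed) != G(Mon); J(Mon) != L(Wed); H(Tue) != J(Mon); J(Mon) != X(Tue).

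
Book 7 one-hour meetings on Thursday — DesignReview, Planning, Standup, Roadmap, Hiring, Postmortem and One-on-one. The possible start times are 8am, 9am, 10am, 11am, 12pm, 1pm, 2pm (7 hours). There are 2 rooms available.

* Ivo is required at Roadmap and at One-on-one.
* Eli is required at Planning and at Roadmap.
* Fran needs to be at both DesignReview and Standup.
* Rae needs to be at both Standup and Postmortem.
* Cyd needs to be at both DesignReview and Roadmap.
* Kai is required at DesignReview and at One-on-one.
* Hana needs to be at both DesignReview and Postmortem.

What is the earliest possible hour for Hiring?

8am

Hiring at 8am is achievable: One-on-one -> 11am; DesignReview -> 8am; Planning -> 9am; Hiring -> 8am; Postmortem -> 10am; Standup -> 9am; Roadmap -> 10am.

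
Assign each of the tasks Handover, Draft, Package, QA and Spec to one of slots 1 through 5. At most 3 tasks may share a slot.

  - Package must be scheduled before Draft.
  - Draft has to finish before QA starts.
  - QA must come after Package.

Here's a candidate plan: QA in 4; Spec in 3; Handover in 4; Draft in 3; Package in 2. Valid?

Package must be scheduled before Draft — holds.
QA must come after Package — holds.
Draft has to finish before QA starts — holds.
At most 3 tasks may share a slot — holds.

Valid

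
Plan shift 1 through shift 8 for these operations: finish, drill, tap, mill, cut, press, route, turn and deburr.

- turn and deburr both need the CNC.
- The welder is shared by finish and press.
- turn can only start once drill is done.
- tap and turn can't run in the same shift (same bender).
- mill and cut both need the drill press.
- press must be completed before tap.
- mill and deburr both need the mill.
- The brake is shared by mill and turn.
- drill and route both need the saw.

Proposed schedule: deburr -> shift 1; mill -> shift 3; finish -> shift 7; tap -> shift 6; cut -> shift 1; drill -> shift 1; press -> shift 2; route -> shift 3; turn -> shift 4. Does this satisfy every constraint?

turn and deburr both need the CNC — holds.
press must be completed before tap — holds.
mill and cut both need the drill press — holds.
The brake is shared by mill and turn — holds.
turn can only start once drill is done — holds.
The welder is shared by finish and press — holds.
tap and turn can't run in the same shift (same bender) — holds.
drill and route both need the saw — holds.
mill and deburr both need the mill — holds.

Valid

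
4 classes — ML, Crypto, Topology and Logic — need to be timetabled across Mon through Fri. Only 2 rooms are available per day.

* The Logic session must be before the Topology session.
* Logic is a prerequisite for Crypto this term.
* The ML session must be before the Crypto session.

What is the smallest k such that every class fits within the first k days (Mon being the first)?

The precedence chain requires at least 2 distinct days.
With at most 2 per day and 4 classes, at least 2 days are needed.
2 works (last occupied day: Tue): for example Topology -> Tue, ML -> Mon, Logic -> Mon, Crypto -> Tue.

2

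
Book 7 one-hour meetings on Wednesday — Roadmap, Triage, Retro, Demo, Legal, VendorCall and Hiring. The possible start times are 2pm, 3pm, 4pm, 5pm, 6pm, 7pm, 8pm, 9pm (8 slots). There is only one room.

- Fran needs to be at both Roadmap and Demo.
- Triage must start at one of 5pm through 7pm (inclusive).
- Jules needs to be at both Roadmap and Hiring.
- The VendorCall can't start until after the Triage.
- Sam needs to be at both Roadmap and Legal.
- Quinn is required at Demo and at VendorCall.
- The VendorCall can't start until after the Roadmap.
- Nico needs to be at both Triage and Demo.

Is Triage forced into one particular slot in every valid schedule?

Triage can be 5pm (e.g. Retro=3pm, VendorCall=6pm, Legal=7pm, Triage=5pm, Roadmap=2pm, Demo=4pm, Hiring=8pm) or 6pm (e.g. Retro=3pm, Hiring=8pm, Demo=4pm, Triage=6pm, Legal=5pm, Roadmap=2pm, VendorCall=7pm).

No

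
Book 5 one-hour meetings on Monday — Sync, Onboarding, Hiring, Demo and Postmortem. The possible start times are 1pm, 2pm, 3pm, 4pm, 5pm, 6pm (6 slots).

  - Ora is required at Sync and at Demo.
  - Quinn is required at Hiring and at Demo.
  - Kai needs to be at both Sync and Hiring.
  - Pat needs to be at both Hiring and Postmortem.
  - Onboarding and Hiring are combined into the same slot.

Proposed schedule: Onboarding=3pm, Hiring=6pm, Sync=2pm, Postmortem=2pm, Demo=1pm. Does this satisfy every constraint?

Ora is required at Sync and at Demo — holds.
Onboarding and Hiring are combined into the same slot — violated.
Quinn is required at Hiring and at Demo — holds.
Pat needs to be at both Hiring and Postmortem — holds.
Kai needs to be at both Sync and Hiring — holds.

No — it violates: Onboarding and Hiring are combined into the same slot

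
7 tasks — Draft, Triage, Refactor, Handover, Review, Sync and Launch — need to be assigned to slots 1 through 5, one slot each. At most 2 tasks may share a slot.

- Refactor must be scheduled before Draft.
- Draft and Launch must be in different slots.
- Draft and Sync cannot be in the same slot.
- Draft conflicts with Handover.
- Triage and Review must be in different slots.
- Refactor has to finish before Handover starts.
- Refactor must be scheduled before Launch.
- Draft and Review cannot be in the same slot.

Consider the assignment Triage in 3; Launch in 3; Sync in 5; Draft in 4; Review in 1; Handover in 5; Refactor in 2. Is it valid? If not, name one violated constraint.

At most 2 tasks may share a slot — holds.
Draft and Review cannot be in the same slot — holds.
Refactor has to finish before Handover starts — holds.
Draft conflicts with Handover — holds.
Refactor must be scheduled before Draft — holds.
Triage and Review must be in different slots — holds.
Refactor must be scheduled before Launch — holds.
Draft and Launch must be in different slots — holds.
Draft and Sync cannot be in the same slot — holds.

Yes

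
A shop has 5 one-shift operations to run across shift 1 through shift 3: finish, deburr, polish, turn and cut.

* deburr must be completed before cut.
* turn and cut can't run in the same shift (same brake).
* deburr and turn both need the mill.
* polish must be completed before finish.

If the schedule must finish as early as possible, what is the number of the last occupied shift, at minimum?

The precedence chain requires at least 2 distinct shifts.
Could 2 shifts be enough, i.e. nothing placed later than shift 2? No: cut must come after deburr (at shift 1 or later) → {shift 2}; deburr must come before cut (at shift 2 or earlier) → {shift 1}; turn can't share with deburr (shift 1) → {shift 2}; cut can't share with turn (shift 2) → nothing is left.
So 2 shifts is not enough.
3 works (last occupied shift: shift 3): for example polish -> shift 1, cut -> shift 2, deburr -> shift 1, turn -> shift 3, finish -> shift 2.

shift 3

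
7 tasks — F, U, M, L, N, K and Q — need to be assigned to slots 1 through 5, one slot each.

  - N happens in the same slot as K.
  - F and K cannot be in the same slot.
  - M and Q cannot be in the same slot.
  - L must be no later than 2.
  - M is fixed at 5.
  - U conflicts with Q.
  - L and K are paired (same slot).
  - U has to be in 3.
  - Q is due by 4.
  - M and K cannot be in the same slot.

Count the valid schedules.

24

Splitting on F: it can be 1 (3), 2 (3), 3 (6), 4 (6), 5 (6). Listing each branch's schedules as (U, M, L, N, K, Q):
F=1: (3,5,2,2,2,1) (3,5,2,2,2,2) (3,5,2,2,2,4) — 3.
F=2: (3,5,1,1,1,1) (3,5,1,1,1,2) (3,5,1,1,1,4) — 3.
F=3: (3,5,1,1,1,1) (3,5,1,1,1,2) (3,5,1,1,1,4) (3,5,2,2,2,1) (3,5,2,2,2,2) (3,5,2,2,2,4) — 6.
F=4: (3,5,1,1,1,1) (3,5,1,1,1,2) (3,5,1,1,1,4) (3,5,2,2,2,1) (3,5,2,2,2,2) (3,5,2,2,2,4) — 6.
F=5: (3,5,1,1,1,1) (3,5,1,1,1,2) (3,5,1,1,1,4) (3,5,2,2,2,1) (3,5,2,2,2,2) (3,5,2,2,2,4) — 6.
Summing: 3 + 3 + 6 + 6 + 6 = 24.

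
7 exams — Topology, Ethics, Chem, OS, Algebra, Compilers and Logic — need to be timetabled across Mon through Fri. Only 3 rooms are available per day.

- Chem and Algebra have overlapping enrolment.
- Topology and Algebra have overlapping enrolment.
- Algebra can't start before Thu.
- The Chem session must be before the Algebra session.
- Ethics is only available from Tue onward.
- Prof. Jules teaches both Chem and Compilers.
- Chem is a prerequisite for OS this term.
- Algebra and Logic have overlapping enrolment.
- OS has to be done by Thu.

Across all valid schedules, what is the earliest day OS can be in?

Tue

Precedence pushes OS to at least Tue; OS's own window allows nothing later than Thu.
OS at Tue is achievable: Ethics in Tue; Logic in Mon; Topology in Mon; Compilers in Tue; OS in Tue; Chem in Mon; Algebra in Thu.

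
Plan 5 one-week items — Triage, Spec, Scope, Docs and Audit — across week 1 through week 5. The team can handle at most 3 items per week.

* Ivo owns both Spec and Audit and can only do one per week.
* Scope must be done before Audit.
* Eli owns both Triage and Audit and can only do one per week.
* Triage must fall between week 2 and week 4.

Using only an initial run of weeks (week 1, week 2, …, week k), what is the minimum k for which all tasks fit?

The precedence chain requires at least 2 distinct weeks.
With at most 3 per week and 5 tasks, at least 2 weeks are needed.
Could 2 weeks be enough, i.e. nothing placed later than week 2? No: Triage's window within 2 weeks is {week 2}; Audit must come after Scope (at week 1 or later) → {week 2}; Audit can't share with Triage (week 2) → nothing is left.
So 2 weeks is not enough.
3 works (last occupied week: week 3): for example Triage in week 2, Scope in week 1, Docs in week 1, Audit in week 3, Spec in week 1.

3 weeks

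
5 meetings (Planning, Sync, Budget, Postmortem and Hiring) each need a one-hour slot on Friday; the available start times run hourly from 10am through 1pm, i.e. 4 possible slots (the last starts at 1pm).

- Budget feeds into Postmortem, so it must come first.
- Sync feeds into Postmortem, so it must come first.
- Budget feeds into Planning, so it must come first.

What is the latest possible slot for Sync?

12pm

Downstream work caps Sync at 12pm.
Sync at 12pm is achievable: Budget in 10am; Sync in 12pm; Hiring in 10am; Planning in 11am; Postmortem in 1pm.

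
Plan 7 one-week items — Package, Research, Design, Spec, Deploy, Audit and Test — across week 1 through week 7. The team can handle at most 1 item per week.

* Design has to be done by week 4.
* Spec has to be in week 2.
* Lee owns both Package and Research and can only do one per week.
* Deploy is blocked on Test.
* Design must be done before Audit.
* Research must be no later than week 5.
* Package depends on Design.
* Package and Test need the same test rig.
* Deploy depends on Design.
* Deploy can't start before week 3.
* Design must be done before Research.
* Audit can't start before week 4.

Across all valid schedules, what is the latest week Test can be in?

week 6

Downstream work caps Test at week 6.
Test at week 6 is achievable: Design in week 1; Deploy in week 7; Audit in week 4; Spec in week 2; Package in week 5; Research in week 3; Test in week 6.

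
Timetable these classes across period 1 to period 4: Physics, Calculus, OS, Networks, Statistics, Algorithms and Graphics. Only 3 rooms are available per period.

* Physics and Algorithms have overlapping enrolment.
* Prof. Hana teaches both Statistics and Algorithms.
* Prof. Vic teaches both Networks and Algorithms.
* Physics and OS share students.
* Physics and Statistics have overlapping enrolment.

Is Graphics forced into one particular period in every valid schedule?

Graphics can be period 1 (e.g. Physics -> period 1; Statistics -> period 2; Graphics -> period 1; OS -> period 2; Networks -> period 2; Algorithms -> period 3; Calculus -> period 1) or period 2 (e.g. Calculus in period 1, Graphics in period 2, OS in period 2, Physics in period 1, Networks in period 1, Algorithms in period 3, Statistics in period 2).

No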